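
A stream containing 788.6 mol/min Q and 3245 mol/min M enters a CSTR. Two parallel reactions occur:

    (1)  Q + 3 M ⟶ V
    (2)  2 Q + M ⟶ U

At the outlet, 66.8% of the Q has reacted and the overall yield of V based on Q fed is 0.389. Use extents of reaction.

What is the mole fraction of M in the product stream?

Yield of V: 1ξ₁ / 788.6 = 0.389 → ξ₁ = 306.8 mol/min.
Conversion of Q: 1ξ₁ + 2ξ₂ = 0.668 × 788.6 = 526.8 → ξ₂ = 110 mol/min.
Outlet amounts (n = n₀ + Σ ν·ξ):
  Q: 788.6 − 1(306.8) − 2(110) = 261.8
  M: 3245 − 3(306.8) − 1(110) = 2215
  V: 0 + 1(306.8) = 306.8
  U: 0 + 1(110) = 110
Total out = 2893 mol/min; y_M = 2215 / 2893 = 0.7655.

0.765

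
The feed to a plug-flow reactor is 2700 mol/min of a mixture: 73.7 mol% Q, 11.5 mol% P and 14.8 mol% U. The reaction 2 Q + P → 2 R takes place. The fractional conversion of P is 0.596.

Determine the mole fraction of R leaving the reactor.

P reacted = 0.596 × 310.5 = 185.1 mol/min; ν_P = −1, so ξ = 185.1/1 = 185.1 mol/min.
Outlet amounts (n = n₀ + ν ξ):
  Q: 1990 − 2(185.1) = 1620
  P: 310.5 − 1(185.1) = 125.4
  R: 0 + 2(185.1) = 370.1
  U: 399.6 (inert)
Total out = 2515 mol/min; y_R = 370.1 / 2515 = 0.1472.

0.147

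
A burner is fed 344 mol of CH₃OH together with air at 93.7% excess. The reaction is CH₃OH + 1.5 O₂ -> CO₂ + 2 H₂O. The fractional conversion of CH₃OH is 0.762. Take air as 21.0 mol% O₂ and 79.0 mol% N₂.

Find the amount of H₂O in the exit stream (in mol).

524 mol

Stoichiometric O₂ = 1.5 × 344 = 516 mol; O₂ fed = 516 × 1.937 = 999.5 mol.
N₂ fed = 999.5 × 79/21 = 3760 mol.
Fuel reacted = 0.762 × 344 → ξ = 262.1 mol.
Outlet (n = n₀ + ν ξ):
  CH₃OH: 344 − 1(262.1) = 81.87
  O₂: 999.5 − 1.5(262.1) = 606.3
  N₂: 3760 (inert)
  CO₂: 0 + 1(262.1) = 262.1
  H₂O: 0 + 2(262.1) = 524.3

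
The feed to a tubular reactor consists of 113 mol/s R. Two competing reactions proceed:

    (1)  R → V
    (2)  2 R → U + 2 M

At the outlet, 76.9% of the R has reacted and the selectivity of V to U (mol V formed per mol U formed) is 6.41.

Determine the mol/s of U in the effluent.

10.3 mol/s

Conversion of R: R consumed = 0.769 × 113 = 86.9 mol/s = 1ξ₁ + 2ξ₂.
Selectivity: 1ξ₁ / (1ξ₂) = 6.41 → ξ₁ = 6.41 ξ₂.
Substitute: (1·6.41 + 2) ξ₂ = 86.9 → ξ₂ = 10.33 mol/s, ξ₁ = 66.23 mol/s.
Outlet amounts (n = n₀ + Σ ν·ξ):
  R: 113 − 1(66.23) − 2(10.33) = 26.1
  V: 0 + 1(66.23) = 66.23
  U: 0 + 1(10.33) = 10.33
  M: 0 + 2(10.33) = 20.67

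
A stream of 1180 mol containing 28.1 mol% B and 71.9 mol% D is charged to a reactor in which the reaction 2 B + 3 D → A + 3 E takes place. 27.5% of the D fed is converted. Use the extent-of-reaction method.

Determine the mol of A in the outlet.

77.8 mol

D reacted = 0.275 × 848.4 = 233.3 mol; ν_D = −3, so ξ = 233.3/3 = 77.77 mol.
Outlet amounts (n = n₀ + ν ξ):
  B: 331.6 − 2(77.77) = 176
  D: 848.4 − 3(77.77) = 615.1
  A: 0 + 1(77.77) = 77.77
  E: 0 + 3(77.77) = 233.3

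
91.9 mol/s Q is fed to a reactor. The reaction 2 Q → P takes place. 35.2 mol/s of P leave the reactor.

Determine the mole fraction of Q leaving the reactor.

0.379

For P: n = n₀ + 1ξ → 35.2 = 0 + 1ξ, giving ξ = 35.2 mol/s.
Outlet amounts (n = n₀ + ν ξ):
  Q: 91.9 − 2(35.2) = 21.5
  P: 0 + 1(35.2) = 35.2
Total out = 56.7 mol/s; y_Q = 21.5 / 56.7 = 0.3792.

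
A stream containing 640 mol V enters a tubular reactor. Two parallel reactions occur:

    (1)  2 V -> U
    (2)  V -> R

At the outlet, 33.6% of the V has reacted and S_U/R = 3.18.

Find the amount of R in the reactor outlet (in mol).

29.2 mol

Conversion of V: V consumed = 0.336 × 640 = 215 mol = 2ξ₁ + 1ξ₂.
Selectivity: 1ξ₁ / (1ξ₂) = 3.18 → ξ₁ = 3.18 ξ₂.
Substitute: (2·3.18 + 1) ξ₂ = 215 → ξ₂ = 29.22 mol, ξ₁ = 92.91 mol.
Outlet amounts (n = n₀ + Σ ν·ξ):
  V: 640 − 2(92.91) − 1(29.22) = 425
  U: 0 + 1(92.91) = 92.91
  R: 0 + 1(29.22) = 29.22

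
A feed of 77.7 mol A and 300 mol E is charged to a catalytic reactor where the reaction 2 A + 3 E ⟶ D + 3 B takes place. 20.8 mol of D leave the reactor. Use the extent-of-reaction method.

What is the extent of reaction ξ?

ξ = 20.8 mol

For D: n = n₀ + 1ξ → 20.8 = 0 + 1ξ, giving ξ = 20.8 mol.
Outlet amounts (n = n₀ + ν ξ):
  A: 77.7 − 2(20.8) = 36.1
  E: 300 − 3(20.8) = 237.6
  D: 0 + 1(20.8) = 20.8
  B: 0 + 3(20.8) = 62.4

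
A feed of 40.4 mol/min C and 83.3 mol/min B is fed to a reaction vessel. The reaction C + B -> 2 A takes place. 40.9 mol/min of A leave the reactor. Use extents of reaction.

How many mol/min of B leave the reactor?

For A: n = n₀ + 2ξ → 40.9 = 0 + 2ξ, giving ξ = 20.45 mol/min.
Outlet amounts (n = n₀ + ν ξ):
  C: 40.4 − 1(20.45) = 19.95
  B: 83.3 − 1(20.45) = 62.85
  A: 0 + 2(20.45) = 40.9

62.8 mol/min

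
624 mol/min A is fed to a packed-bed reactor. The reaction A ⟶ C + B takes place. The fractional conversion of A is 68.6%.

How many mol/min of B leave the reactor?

A reacted = 0.686 × 624 = 428.1 mol/min; ν_A = −1, so ξ = 428.1/1 = 428.1 mol/min.
Outlet amounts (n = n₀ + ν ξ):
  A: 624 − 1(428.1) = 195.9
  C: 0 + 1(428.1) = 428.1
  B: 0 + 1(428.1) = 428.1

428 mol/min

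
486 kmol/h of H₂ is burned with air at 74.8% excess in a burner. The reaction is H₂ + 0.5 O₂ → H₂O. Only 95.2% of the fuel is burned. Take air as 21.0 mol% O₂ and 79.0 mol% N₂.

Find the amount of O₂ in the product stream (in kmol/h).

Stoichiometric O₂ = 0.5 × 486 = 243 kmol/h; O₂ fed = 243 × 1.748 = 424.8 kmol/h.
N₂ fed = 424.8 × 79/21 = 1598 kmol/h.
Fuel reacted = 0.952 × 486 → ξ = 462.7 kmol/h.
Outlet (n = n₀ + ν ξ):
  H₂: 486 − 1(462.7) = 23.33
  O₂: 424.8 − 0.5(462.7) = 193.4
  N₂: 1598 (inert)
  H₂O: 0 + 1(462.7) = 462.7

193 kmol/h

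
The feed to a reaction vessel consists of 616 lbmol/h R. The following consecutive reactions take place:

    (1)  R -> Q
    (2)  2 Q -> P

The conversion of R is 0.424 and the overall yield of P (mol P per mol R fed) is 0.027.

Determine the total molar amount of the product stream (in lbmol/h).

599 lbmol/h

Conversion of R: R consumed = 1ξ₁ = 0.424 × 616 → ξ₁ = 261.2 lbmol/h.
Yield of P: 1ξ₂ / 616 = 0.027 → ξ₂ = 16.63 lbmol/h.
Outlet amounts (n = n₀ + Σ ν·ξ):
  R: 616 − 1(261.2) = 354.8
  Q: 0 + 1(261.2) − 2(16.63) = 227.9
  P: 0 + 1(16.63) = 16.63
Total out = 354.8 + 227.9 + 16.63 = 599.4 lbmol/h.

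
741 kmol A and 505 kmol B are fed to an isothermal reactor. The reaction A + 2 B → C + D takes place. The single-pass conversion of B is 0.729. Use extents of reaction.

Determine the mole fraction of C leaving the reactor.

B reacted = 0.729 × 505 = 368.1 kmol; ν_B = −2, so ξ = 368.1/2 = 184.1 kmol.
Outlet amounts (n = n₀ + ν ξ):
  A: 741 − 1(184.1) = 556.9
  B: 505 − 2(184.1) = 136.9
  C: 0 + 1(184.1) = 184.1
  D: 0 + 1(184.1) = 184.1
Total out = 1062 kmol; y_C = 184.1 / 1062 = 0.1733.

0.173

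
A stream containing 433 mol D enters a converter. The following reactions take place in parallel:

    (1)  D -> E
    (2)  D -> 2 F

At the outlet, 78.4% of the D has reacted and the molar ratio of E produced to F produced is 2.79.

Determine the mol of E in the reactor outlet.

288 mol

Conversion of D: D consumed = 0.784 × 433 = 339.5 mol = 1ξ₁ + 1ξ₂.
Selectivity: 1ξ₁ / (2ξ₂) = 2.79 → ξ₁ = 5.58 ξ₂.
Substitute: (1·5.58 + 1) ξ₂ = 339.5 → ξ₂ = 51.59 mol, ξ₁ = 287.9 mol.
Outlet amounts (n = n₀ + Σ ν·ξ):
  D: 433 − 1(287.9) − 1(51.59) = 93.53
  E: 0 + 1(287.9) = 287.9
  F: 0 + 2(51.59) = 103.2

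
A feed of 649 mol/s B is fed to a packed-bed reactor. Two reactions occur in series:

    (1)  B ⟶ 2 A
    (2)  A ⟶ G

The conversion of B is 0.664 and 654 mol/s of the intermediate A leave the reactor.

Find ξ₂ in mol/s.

Conversion of B: B consumed = 1ξ₁ = 0.664 × 649 → ξ₁ = 430.9 mol/s.
A balance: n_A = 0 + 2ξ₁ − 1ξ₂ = 654 → ξ₂ = (2·430.9 − 654)/1 = 207.9 mol/s.
Outlet amounts (n = n₀ + Σ ν·ξ):
  B: 649 − 1(430.9) = 218.1
  A: 0 + 2(430.9) − 1(207.9) = 654
  G: 0 + 1(207.9) = 207.9

ξ₂ = 208 mol/s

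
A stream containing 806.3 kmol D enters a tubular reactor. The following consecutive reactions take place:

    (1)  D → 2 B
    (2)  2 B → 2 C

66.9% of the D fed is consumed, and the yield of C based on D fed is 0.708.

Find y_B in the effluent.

Conversion of D: D consumed = 1ξ₁ = 0.669 × 806.3 → ξ₁ = 539.4 kmol.
Yield of C: 2ξ₂ / 806.3 = 0.708 → ξ₂ = 285.4 kmol.
Outlet amounts (n = n₀ + Σ ν·ξ):
  D: 806.3 − 1(539.4) = 266.9
  B: 0 + 2(539.4) − 2(285.4) = 508
  C: 0 + 2(285.4) = 570.9
Total out = 1346 kmol; y_B = 508 / 1346 = 0.3775.

0.377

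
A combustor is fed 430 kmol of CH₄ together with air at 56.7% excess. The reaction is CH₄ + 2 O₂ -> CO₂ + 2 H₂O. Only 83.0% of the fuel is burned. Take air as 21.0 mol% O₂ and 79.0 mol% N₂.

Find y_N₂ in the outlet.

0.74

Stoichiometric O₂ = 2 × 430 = 860 kmol; O₂ fed = 860 × 1.567 = 1348 kmol.
N₂ fed = 1348 × 79/21 = 5070 kmol.
Fuel reacted = 0.83 × 430 → ξ = 356.9 kmol.
Outlet (n = n₀ + ν ξ):
  CH₄: 430 − 1(356.9) = 73.1
  O₂: 1348 − 2(356.9) = 633.8
  N₂: 5070 (inert)
  CO₂: 0 + 1(356.9) = 356.9
  H₂O: 0 + 2(356.9) = 713.8
Total out = 6847 kmol; y_N₂ = 5070 / 6847 = 0.7404.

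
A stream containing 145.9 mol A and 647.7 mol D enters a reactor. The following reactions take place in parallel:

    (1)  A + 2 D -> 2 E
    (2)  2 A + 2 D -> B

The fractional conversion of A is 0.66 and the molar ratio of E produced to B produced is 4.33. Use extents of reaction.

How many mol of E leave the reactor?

Conversion of A: A consumed = 0.66 × 145.9 = 96.29 mol = 1ξ₁ + 2ξ₂.
Selectivity: 2ξ₁ / (1ξ₂) = 4.33 → ξ₁ = 2.165 ξ₂.
Substitute: (1·2.165 + 2) ξ₂ = 96.29 → ξ₂ = 23.12 mol, ξ₁ = 50.05 mol.
Outlet amounts (n = n₀ + Σ ν·ξ):
  A: 145.9 − 1(50.05) − 2(23.12) = 49.61
  D: 647.7 − 2(50.05) − 2(23.12) = 501.4
  E: 0 + 2(50.05) = 100.1
  B: 0 + 1(23.12) = 23.12

100 mol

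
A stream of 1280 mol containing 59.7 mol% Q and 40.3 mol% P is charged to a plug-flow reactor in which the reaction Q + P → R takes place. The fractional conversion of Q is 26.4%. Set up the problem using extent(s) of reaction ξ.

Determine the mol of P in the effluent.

Q reacted = 0.264 × 764.2 = 201.7 mol; ν_Q = −1, so ξ = 201.7/1 = 201.7 mol.
Outlet amounts (n = n₀ + ν ξ):
  Q: 764.2 − 1(201.7) = 562.4
  P: 515.8 − 1(201.7) = 314.1
  R: 0 + 1(201.7) = 201.7

314 mol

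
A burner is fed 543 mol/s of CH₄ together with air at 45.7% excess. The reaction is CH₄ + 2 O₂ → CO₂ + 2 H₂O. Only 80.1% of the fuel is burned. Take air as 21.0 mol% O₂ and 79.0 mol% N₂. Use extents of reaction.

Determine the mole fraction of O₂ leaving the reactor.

Stoichiometric O₂ = 2 × 543 = 1086 mol/s; O₂ fed = 1086 × 1.457 = 1582 mol/s.
N₂ fed = 1582 × 79/21 = 5952 mol/s.
Fuel reacted = 0.801 × 543 → ξ = 434.9 mol/s.
Outlet (n = n₀ + ν ξ):
  CH₄: 543 − 1(434.9) = 108.1
  O₂: 1582 − 2(434.9) = 712.4
  N₂: 5952 (inert)
  CO₂: 0 + 1(434.9) = 434.9
  H₂O: 0 + 2(434.9) = 869.9
Total out = 8078 mol/s; y_O₂ = 712.4 / 8078 = 0.08819.

0.0882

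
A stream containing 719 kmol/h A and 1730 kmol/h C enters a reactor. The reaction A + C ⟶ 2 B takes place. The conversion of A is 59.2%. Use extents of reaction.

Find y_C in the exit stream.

0.533

A reacted = 0.592 × 719 = 425.6 kmol/h; ν_A = −1, so ξ = 425.6/1 = 425.6 kmol/h.
Outlet amounts (n = n₀ + ν ξ):
  A: 719 − 1(425.6) = 293.4
  C: 1730 − 1(425.6) = 1304
  B: 0 + 2(425.6) = 851.3
Total out = 2449 kmol/h; y_C = 1304 / 2449 = 0.5326.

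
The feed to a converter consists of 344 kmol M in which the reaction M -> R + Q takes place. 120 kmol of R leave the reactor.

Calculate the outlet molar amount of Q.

120 kmol

For R: n = n₀ + 1ξ → 120 = 0 + 1ξ, giving ξ = 120 kmol.
Outlet amounts (n = n₀ + ν ξ):
  M: 344 − 1(120) = 224
  R: 0 + 1(120) = 120
  Q: 0 + 1(120) = 120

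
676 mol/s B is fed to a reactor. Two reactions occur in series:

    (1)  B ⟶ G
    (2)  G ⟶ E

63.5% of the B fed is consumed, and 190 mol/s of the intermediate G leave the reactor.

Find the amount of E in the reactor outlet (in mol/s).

239 mol/s

Conversion of B: B consumed = 1ξ₁ = 0.635 × 676 → ξ₁ = 429.3 mol/s.
G balance: n_G = 0 + 1ξ₁ − 1ξ₂ = 190 → ξ₂ = (1·429.3 − 190)/1 = 239.3 mol/s.
Outlet amounts (n = n₀ + Σ ν·ξ):
  B: 676 − 1(429.3) = 246.7
  G: 0 + 1(429.3) − 1(239.3) = 190
  E: 0 + 1(239.3) = 239.3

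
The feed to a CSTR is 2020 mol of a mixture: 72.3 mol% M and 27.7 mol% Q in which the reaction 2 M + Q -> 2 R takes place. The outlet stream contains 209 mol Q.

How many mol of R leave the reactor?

701 mol

For Q: n = n₀ − 1ξ → 209 = 559.5 − 1ξ, giving ξ = 350.5 mol.
Outlet amounts (n = n₀ + ν ξ):
  M: 1460 − 2(350.5) = 759.4
  Q: 559.5 − 1(350.5) = 209
  R: 0 + 2(350.5) = 701.1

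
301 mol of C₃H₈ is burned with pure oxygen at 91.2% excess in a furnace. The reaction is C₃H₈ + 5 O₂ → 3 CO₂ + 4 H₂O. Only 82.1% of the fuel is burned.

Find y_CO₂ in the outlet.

0.216

Stoichiometric O₂ = 5 × 301 = 1505 mol; O₂ fed = 1505 × 1.912 = 2878 mol.
Fuel reacted = 0.821 × 301 → ξ = 247.1 mol.
Outlet (n = n₀ + ν ξ):
  C₃H₈: 301 − 1(247.1) = 53.88
  O₂: 2878 − 5(247.1) = 1642
  CO₂: 0 + 3(247.1) = 741.4
  H₂O: 0 + 4(247.1) = 988.5
Total out = 3426 mol; y_CO₂ = 741.4 / 3426 = 0.2164.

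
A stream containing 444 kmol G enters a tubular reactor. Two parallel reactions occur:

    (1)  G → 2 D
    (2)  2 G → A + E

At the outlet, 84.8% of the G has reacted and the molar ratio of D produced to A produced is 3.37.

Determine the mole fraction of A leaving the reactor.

Conversion of G: G consumed = 0.848 × 444 = 376.5 kmol = 1ξ₁ + 2ξ₂.
Selectivity: 2ξ₁ / (1ξ₂) = 3.37 → ξ₁ = 1.685 ξ₂.
Substitute: (1·1.685 + 2) ξ₂ = 376.5 → ξ₂ = 102.2 kmol, ξ₁ = 172.2 kmol.
Outlet amounts (n = n₀ + Σ ν·ξ):
  G: 444 − 1(172.2) − 2(102.2) = 67.49
  D: 0 + 2(172.2) = 344.3
  A: 0 + 1(102.2) = 102.2
  E: 0 + 1(102.2) = 102.2
Total out = 616.2 kmol; y_A = 102.2 / 616.2 = 0.1658.

0.166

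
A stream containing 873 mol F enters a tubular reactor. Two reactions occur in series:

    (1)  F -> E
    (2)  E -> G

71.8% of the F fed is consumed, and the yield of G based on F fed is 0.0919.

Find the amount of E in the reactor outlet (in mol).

547 mol

Conversion of F: F consumed = 1ξ₁ = 0.718 × 873 → ξ₁ = 626.8 mol.
Yield of G: 1ξ₂ / 873 = 0.0919 → ξ₂ = 80.23 mol.
Outlet amounts (n = n₀ + Σ ν·ξ):
  F: 873 − 1(626.8) = 246.2
  E: 0 + 1(626.8) − 1(80.23) = 546.6
  G: 0 + 1(80.23) = 80.23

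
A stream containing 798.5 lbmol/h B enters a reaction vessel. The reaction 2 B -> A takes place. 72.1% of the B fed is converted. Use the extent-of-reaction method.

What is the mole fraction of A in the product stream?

B reacted = 0.721 × 798.5 = 575.7 lbmol/h; ν_B = −2, so ξ = 575.7/2 = 287.9 lbmol/h.
Outlet amounts (n = n₀ + ν ξ):
  B: 798.5 − 2(287.9) = 222.8
  A: 0 + 1(287.9) = 287.9
Total out = 510.6 lbmol/h; y_A = 287.9 / 510.6 = 0.5637.

0.564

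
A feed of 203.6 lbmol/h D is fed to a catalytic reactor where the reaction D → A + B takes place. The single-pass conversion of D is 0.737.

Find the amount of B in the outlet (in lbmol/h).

150 lbmol/h

D reacted = 0.737 × 203.6 = 150.1 lbmol/h; ν_D = −1, so ξ = 150.1/1 = 150.1 lbmol/h.
Outlet amounts (n = n₀ + ν ξ):
  D: 203.6 − 1(150.1) = 53.55
  A: 0 + 1(150.1) = 150.1
  B: 0 + 1(150.1) = 150.1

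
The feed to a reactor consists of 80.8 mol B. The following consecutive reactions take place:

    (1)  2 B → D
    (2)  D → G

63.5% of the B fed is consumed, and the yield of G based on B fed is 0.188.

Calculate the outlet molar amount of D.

10.5 mol

Conversion of B: B consumed = 2ξ₁ = 0.635 × 80.8 → ξ₁ = 25.65 mol.
Yield of G: 1ξ₂ / 80.8 = 0.188 → ξ₂ = 15.19 mol.
Outlet amounts (n = n₀ + Σ ν·ξ):
  B: 80.8 − 2(25.65) = 29.49
  D: 0 + 1(25.65) − 1(15.19) = 10.46
  G: 0 + 1(15.19) = 15.19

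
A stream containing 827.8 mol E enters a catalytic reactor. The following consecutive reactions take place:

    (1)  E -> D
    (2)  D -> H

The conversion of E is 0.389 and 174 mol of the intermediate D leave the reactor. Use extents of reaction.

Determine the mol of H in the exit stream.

Conversion of E: E consumed = 1ξ₁ = 0.389 × 827.8 → ξ₁ = 322 mol.
D balance: n_D = 0 + 1ξ₁ − 1ξ₂ = 174 → ξ₂ = (1·322 − 174)/1 = 148 mol.
Outlet amounts (n = n₀ + Σ ν·ξ):
  E: 827.8 − 1(322) = 505.8
  D: 0 + 1(322) − 1(148) = 174
  H: 0 + 1(148) = 148

148 mol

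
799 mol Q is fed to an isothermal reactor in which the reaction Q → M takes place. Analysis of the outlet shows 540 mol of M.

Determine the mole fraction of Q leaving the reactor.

0.324

For M: n = n₀ + 1ξ → 540 = 0 + 1ξ, giving ξ = 540 mol.
Outlet amounts (n = n₀ + ν ξ):
  Q: 799 − 1(540) = 259
  M: 0 + 1(540) = 540
Total out = 799 mol; y_Q = 259 / 799 = 0.3242.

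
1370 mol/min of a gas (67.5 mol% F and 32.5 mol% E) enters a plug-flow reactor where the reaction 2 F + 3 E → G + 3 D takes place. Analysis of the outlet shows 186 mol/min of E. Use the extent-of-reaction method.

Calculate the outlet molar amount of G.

For E: n = n₀ − 3ξ → 186 = 445.2 − 3ξ, giving ξ = 86.42 mol/min.
Outlet amounts (n = n₀ + ν ξ):
  F: 924.8 − 2(86.42) = 751.9
  E: 445.2 − 3(86.42) = 186
  G: 0 + 1(86.42) = 86.42
  D: 0 + 3(86.42) = 259.2

86.4 mol/min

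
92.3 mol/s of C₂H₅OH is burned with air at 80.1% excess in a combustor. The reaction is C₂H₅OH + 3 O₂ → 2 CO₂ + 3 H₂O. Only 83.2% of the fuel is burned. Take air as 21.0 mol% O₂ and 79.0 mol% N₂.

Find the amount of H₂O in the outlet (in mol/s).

230 mol/s

Stoichiometric O₂ = 3 × 92.3 = 276.9 mol/s; O₂ fed = 276.9 × 1.801 = 498.7 mol/s.
N₂ fed = 498.7 × 79/21 = 1876 mol/s.
Fuel reacted = 0.832 × 92.3 → ξ = 76.79 mol/s.
Outlet (n = n₀ + ν ξ):
  C₂H₅OH: 92.3 − 1(76.79) = 15.51
  O₂: 498.7 − 3(76.79) = 268.3
  N₂: 1876 (inert)
  CO₂: 0 + 2(76.79) = 153.6
  H₂O: 0 + 3(76.79) = 230.4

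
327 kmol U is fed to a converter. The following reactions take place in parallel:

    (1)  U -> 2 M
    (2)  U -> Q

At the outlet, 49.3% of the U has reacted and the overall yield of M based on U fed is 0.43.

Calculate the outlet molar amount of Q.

90.9 kmol

Yield of M: 2ξ₁ / 327 = 0.43 → ξ₁ = 70.3 kmol.
Conversion of U: 1ξ₁ + 1ξ₂ = 0.493 × 327 = 161.2 → ξ₂ = 90.91 kmol.
Outlet amounts (n = n₀ + Σ ν·ξ):
  U: 327 − 1(70.3) − 1(90.91) = 165.8
  M: 0 + 2(70.3) = 140.6
  Q: 0 + 1(90.91) = 90.91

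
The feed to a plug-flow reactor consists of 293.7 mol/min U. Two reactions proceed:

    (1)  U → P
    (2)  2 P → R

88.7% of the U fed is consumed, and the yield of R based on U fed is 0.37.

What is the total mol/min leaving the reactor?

Conversion of U: U consumed = 1ξ₁ = 0.887 × 293.7 → ξ₁ = 260.5 mol/min.
Yield of R: 1ξ₂ / 293.7 = 0.37 → ξ₂ = 108.7 mol/min.
Outlet amounts (n = n₀ + Σ ν·ξ):
  U: 293.7 − 1(260.5) = 33.19
  P: 0 + 1(260.5) − 2(108.7) = 43.17
  R: 0 + 1(108.7) = 108.7
Total out = 33.19 + 43.17 + 108.7 = 185 mol/min.

185 mol/min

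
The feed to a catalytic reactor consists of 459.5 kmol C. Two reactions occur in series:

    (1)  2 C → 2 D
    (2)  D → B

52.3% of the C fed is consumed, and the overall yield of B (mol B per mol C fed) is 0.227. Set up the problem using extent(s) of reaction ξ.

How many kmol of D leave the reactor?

136 kmol

Conversion of C: C consumed = 2ξ₁ = 0.523 × 459.5 → ξ₁ = 120.2 kmol.
Yield of B: 1ξ₂ / 459.5 = 0.227 → ξ₂ = 104.3 kmol.
Outlet amounts (n = n₀ + Σ ν·ξ):
  C: 459.5 − 2(120.2) = 219.2
  D: 0 + 2(120.2) − 1(104.3) = 136
  B: 0 + 1(104.3) = 104.3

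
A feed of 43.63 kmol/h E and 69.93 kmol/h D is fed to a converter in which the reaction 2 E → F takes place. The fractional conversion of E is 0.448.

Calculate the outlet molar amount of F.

9.77 kmol/h

E reacted = 0.448 × 43.63 = 19.55 kmol/h; ν_E = −2, so ξ = 19.55/2 = 9.773 kmol/h.
Outlet amounts (n = n₀ + ν ξ):
  E: 43.63 − 2(9.773) = 24.08
  F: 0 + 1(9.773) = 9.773
  D: 69.93 (inert)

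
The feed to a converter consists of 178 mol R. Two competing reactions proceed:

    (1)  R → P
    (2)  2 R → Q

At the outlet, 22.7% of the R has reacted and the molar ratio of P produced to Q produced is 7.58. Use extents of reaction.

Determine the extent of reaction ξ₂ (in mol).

ξ₂ = 4.22 mol

Conversion of R: R consumed = 0.227 × 178 = 40.41 mol = 1ξ₁ + 2ξ₂.
Selectivity: 1ξ₁ / (1ξ₂) = 7.58 → ξ₁ = 7.58 ξ₂.
Substitute: (1·7.58 + 2) ξ₂ = 40.41 → ξ₂ = 4.218 mol, ξ₁ = 31.97 mol.
Outlet amounts (n = n₀ + Σ ν·ξ):
  R: 178 − 1(31.97) − 2(4.218) = 137.6
  P: 0 + 1(31.97) = 31.97
  Q: 0 + 1(4.218) = 4.218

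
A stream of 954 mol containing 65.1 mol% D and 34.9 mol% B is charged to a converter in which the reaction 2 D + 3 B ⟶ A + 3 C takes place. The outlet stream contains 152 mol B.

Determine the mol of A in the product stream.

60.3 mol

For B: n = n₀ − 3ξ → 152 = 332.9 − 3ξ, giving ξ = 60.32 mol.
Outlet amounts (n = n₀ + ν ξ):
  D: 621.1 − 2(60.32) = 500.4
  B: 332.9 − 3(60.32) = 152
  A: 0 + 1(60.32) = 60.32
  C: 0 + 3(60.32) = 180.9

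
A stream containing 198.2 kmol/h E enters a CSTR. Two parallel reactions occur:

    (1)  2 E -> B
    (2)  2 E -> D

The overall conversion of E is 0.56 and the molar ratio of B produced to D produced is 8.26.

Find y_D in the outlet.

Conversion of E: E consumed = 0.56 × 198.2 = 111 kmol/h = 2ξ₁ + 2ξ₂.
Selectivity: 1ξ₁ / (1ξ₂) = 8.26 → ξ₁ = 8.26 ξ₂.
Substitute: (2·8.26 + 2) ξ₂ = 111 → ξ₂ = 5.993 kmol/h, ξ₁ = 49.5 kmol/h.
Outlet amounts (n = n₀ + Σ ν·ξ):
  E: 198.2 − 2(49.5) − 2(5.993) = 87.21
  B: 0 + 1(49.5) = 49.5
  D: 0 + 1(5.993) = 5.993
Total out = 142.7 kmol/h; y_D = 5.993 / 142.7 = 0.042.

0.042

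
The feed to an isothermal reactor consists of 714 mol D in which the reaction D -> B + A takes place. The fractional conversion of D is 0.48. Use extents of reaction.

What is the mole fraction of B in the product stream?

0.324

D reacted = 0.48 × 714 = 342.7 mol; ν_D = −1, so ξ = 342.7/1 = 342.7 mol.
Outlet amounts (n = n₀ + ν ξ):
  D: 714 − 1(342.7) = 371.3
  B: 0 + 1(342.7) = 342.7
  A: 0 + 1(342.7) = 342.7
Total out = 1057 mol; y_B = 342.7 / 1057 = 0.3243.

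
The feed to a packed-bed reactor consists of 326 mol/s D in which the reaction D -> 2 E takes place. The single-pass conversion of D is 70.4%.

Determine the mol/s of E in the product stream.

D reacted = 0.704 × 326 = 229.5 mol/s; ν_D = −1, so ξ = 229.5/1 = 229.5 mol/s.
Outlet amounts (n = n₀ + ν ξ):
  D: 326 − 1(229.5) = 96.5
  E: 0 + 2(229.5) = 459

459 mol/s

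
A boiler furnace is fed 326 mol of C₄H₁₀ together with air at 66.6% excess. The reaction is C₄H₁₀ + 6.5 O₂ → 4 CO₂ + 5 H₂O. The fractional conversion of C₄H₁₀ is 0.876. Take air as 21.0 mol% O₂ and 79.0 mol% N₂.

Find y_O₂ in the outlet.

Stoichiometric O₂ = 6.5 × 326 = 2119 mol; O₂ fed = 2119 × 1.666 = 3530 mol.
N₂ fed = 3530 × 79/21 = 13280 mol.
Fuel reacted = 0.876 × 326 → ξ = 285.6 mol.
Outlet (n = n₀ + ν ξ):
  C₄H₁₀: 326 − 1(285.6) = 40.42
  O₂: 3530 − 6.5(285.6) = 1674
  N₂: 13280 (inert)
  CO₂: 0 + 4(285.6) = 1142
  H₂O: 0 + 5(285.6) = 1428
Total out = 17570 mol; y_O₂ = 1674 / 17570 = 0.0953.

0.0953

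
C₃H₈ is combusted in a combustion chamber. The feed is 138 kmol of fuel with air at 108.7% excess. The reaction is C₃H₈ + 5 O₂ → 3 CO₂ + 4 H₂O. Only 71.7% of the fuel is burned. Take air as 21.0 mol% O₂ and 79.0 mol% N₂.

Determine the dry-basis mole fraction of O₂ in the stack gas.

0.141

Stoichiometric O₂ = 5 × 138 = 690 kmol; O₂ fed = 690 × 2.087 = 1440 kmol.
N₂ fed = 1440 × 79/21 = 5417 kmol.
Fuel reacted = 0.717 × 138 → ξ = 98.95 kmol.
Outlet (n = n₀ + ν ξ):
  C₃H₈: 138 − 1(98.95) = 39.05
  O₂: 1440 − 5(98.95) = 945.3
  N₂: 5417 (inert)
  CO₂: 0 + 3(98.95) = 296.8
  H₂O: 0 + 4(98.95) = 395.8
Dry total = 6698 kmol; y_O₂ (dry) = 945.3 / 6698 = 0.1411.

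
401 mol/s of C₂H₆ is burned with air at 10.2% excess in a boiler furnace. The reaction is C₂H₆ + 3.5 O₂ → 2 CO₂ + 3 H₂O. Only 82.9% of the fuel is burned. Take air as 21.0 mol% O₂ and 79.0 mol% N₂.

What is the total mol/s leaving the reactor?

Stoichiometric O₂ = 3.5 × 401 = 1404 mol/s; O₂ fed = 1404 × 1.102 = 1547 mol/s.
N₂ fed = 1547 × 79/21 = 5818 mol/s.
Fuel reacted = 0.829 × 401 → ξ = 332.4 mol/s.
Outlet (n = n₀ + ν ξ):
  C₂H₆: 401 − 1(332.4) = 68.57
  O₂: 1547 − 3.5(332.4) = 383.2
  N₂: 5818 (inert)
  CO₂: 0 + 2(332.4) = 664.9
  H₂O: 0 + 3(332.4) = 997.3
Total out = 68.57 + 383.2 + 5818 + 664.9 + 997.3 = 7932 mol/s.

7930 mol/s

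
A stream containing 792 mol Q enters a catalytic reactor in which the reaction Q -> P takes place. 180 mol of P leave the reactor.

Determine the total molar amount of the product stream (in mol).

For P: n = n₀ + 1ξ → 180 = 0 + 1ξ, giving ξ = 180 mol.
Outlet amounts (n = n₀ + ν ξ):
  Q: 792 − 1(180) = 612
  P: 0 + 1(180) = 180
Total out = 612 + 180 = 792 mol.

792 mol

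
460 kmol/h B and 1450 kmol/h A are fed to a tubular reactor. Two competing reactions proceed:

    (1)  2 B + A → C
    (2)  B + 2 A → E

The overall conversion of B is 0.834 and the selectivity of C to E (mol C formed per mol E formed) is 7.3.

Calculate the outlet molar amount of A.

1220 kmol/h

Conversion of B: B consumed = 0.834 × 460 = 383.6 kmol/h = 2ξ₁ + 1ξ₂.
Selectivity: 1ξ₁ / (1ξ₂) = 7.3 → ξ₁ = 7.3 ξ₂.
Substitute: (2·7.3 + 1) ξ₂ = 383.6 → ξ₂ = 24.59 kmol/h, ξ₁ = 179.5 kmol/h.
Outlet amounts (n = n₀ + Σ ν·ξ):
  B: 460 − 2(179.5) − 1(24.59) = 76.36
  A: 1450 − 1(179.5) − 2(24.59) = 1221
  C: 0 + 1(179.5) = 179.5
  E: 0 + 1(24.59) = 24.59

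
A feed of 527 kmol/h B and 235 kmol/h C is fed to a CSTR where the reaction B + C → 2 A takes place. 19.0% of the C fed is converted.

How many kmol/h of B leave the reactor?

482 kmol/h

C reacted = 0.19 × 235 = 44.65 kmol/h; ν_C = −1, so ξ = 44.65/1 = 44.65 kmol/h.
Outlet amounts (n = n₀ + ν ξ):
  B: 527 − 1(44.65) = 482.4
  C: 235 − 1(44.65) = 190.3
  A: 0 + 2(44.65) = 89.3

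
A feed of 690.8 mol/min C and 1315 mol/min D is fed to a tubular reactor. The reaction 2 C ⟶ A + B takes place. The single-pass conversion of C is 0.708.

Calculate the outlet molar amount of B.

245 mol/min

C reacted = 0.708 × 690.8 = 489.1 mol/min; ν_C = −2, so ξ = 489.1/2 = 244.5 mol/min.
Outlet amounts (n = n₀ + ν ξ):
  C: 690.8 − 2(244.5) = 201.7
  A: 0 + 1(244.5) = 244.5
  B: 0 + 1(244.5) = 244.5
  D: 1315 (inert)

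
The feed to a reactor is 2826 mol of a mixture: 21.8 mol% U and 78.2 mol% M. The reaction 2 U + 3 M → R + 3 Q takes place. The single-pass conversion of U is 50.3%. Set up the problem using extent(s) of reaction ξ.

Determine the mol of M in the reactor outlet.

1750 mol

U reacted = 0.503 × 616.1 = 309.9 mol; ν_U = −2, so ξ = 309.9/2 = 154.9 mol.
Outlet amounts (n = n₀ + ν ξ):
  U: 616.1 − 2(154.9) = 306.2
  M: 2210 − 3(154.9) = 1745
  R: 0 + 1(154.9) = 154.9
  Q: 0 + 3(154.9) = 464.8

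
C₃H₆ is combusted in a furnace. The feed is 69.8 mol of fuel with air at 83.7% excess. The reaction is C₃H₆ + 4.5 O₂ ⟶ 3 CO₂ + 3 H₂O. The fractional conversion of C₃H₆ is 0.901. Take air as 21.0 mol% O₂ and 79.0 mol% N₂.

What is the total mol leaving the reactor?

Stoichiometric O₂ = 4.5 × 69.8 = 314.1 mol; O₂ fed = 314.1 × 1.837 = 577 mol.
N₂ fed = 577 × 79/21 = 2171 mol.
Fuel reacted = 0.901 × 69.8 → ξ = 62.89 mol.
Outlet (n = n₀ + ν ξ):
  C₃H₆: 69.8 − 1(62.89) = 6.91
  O₂: 577 − 4.5(62.89) = 294
  N₂: 2171 (inert)
  CO₂: 0 + 3(62.89) = 188.7
  H₂O: 0 + 3(62.89) = 188.7
Total out = 6.91 + 294 + 2171 + 188.7 + 188.7 = 2849 mol.

2850 mol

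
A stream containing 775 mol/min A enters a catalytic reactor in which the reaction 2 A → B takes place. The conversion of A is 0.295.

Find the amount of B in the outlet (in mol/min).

114 mol/min

A reacted = 0.295 × 775 = 228.6 mol/min; ν_A = −2, so ξ = 228.6/2 = 114.3 mol/min.
Outlet amounts (n = n₀ + ν ξ):
  A: 775 − 2(114.3) = 546.4
  B: 0 + 1(114.3) = 114.3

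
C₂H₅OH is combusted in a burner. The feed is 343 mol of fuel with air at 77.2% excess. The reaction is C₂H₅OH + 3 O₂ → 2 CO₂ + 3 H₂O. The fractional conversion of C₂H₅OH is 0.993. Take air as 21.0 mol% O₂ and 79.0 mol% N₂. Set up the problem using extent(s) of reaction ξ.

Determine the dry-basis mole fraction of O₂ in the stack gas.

Stoichiometric O₂ = 3 × 343 = 1029 mol; O₂ fed = 1029 × 1.772 = 1823 mol.
N₂ fed = 1823 × 79/21 = 6859 mol.
Fuel reacted = 0.993 × 343 → ξ = 340.6 mol.
Outlet (n = n₀ + ν ξ):
  C₂H₅OH: 343 − 1(340.6) = 2.401
  O₂: 1823 − 3(340.6) = 801.6
  N₂: 6859 (inert)
  CO₂: 0 + 2(340.6) = 681.2
  H₂O: 0 + 3(340.6) = 1022
Dry total = 8345 mol; y_O₂ (dry) = 801.6 / 8345 = 0.09606.

0.0961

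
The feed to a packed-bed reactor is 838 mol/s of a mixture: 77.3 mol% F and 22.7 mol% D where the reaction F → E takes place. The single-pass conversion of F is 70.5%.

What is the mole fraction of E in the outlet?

0.545

F reacted = 0.705 × 647.8 = 456.7 mol/s; ν_F = −1, so ξ = 456.7/1 = 456.7 mol/s.
Outlet amounts (n = n₀ + ν ξ):
  F: 647.8 − 1(456.7) = 191.1
  E: 0 + 1(456.7) = 456.7
  D: 190.2 (inert)
Total out = 838 mol/s; y_E = 456.7 / 838 = 0.545.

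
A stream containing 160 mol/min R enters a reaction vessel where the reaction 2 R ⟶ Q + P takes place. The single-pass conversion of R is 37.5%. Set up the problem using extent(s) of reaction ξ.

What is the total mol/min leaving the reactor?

R reacted = 0.375 × 160 = 60 mol/min; ν_R = −2, so ξ = 60/2 = 30 mol/min.
Outlet amounts (n = n₀ + ν ξ):
  R: 160 − 2(30) = 100
  Q: 0 + 1(30) = 30
  P: 0 + 1(30) = 30
Total out = 100 + 30 + 30 = 160 mol/min.

160 mol/min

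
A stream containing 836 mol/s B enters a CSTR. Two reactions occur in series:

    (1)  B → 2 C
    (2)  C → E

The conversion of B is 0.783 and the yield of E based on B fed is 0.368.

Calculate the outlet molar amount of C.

1000 mol/s

Conversion of B: B consumed = 1ξ₁ = 0.783 × 836 → ξ₁ = 654.6 mol/s.
Yield of E: 1ξ₂ / 836 = 0.368 → ξ₂ = 307.6 mol/s.
Outlet amounts (n = n₀ + Σ ν·ξ):
  B: 836 − 1(654.6) = 181.4
  C: 0 + 2(654.6) − 1(307.6) = 1002
  E: 0 + 1(307.6) = 307.6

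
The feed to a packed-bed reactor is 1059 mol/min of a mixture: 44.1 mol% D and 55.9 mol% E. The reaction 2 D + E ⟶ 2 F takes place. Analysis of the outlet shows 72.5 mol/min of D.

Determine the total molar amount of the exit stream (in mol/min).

For D: n = n₀ − 2ξ → 72.5 = 467 − 2ξ, giving ξ = 197.3 mol/min.
Outlet amounts (n = n₀ + ν ξ):
  D: 467 − 2(197.3) = 72.5
  E: 592 − 1(197.3) = 394.7
  F: 0 + 2(197.3) = 394.5
Total out = 72.5 + 394.7 + 394.5 = 861.7 mol/min.

862 mol/min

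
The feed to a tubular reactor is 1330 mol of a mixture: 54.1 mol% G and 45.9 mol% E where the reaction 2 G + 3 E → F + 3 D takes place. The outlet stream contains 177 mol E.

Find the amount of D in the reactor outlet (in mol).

For E: n = n₀ − 3ξ → 177 = 610.5 − 3ξ, giving ξ = 144.5 mol.
Outlet amounts (n = n₀ + ν ξ):
  G: 719.5 − 2(144.5) = 430.5
  E: 610.5 − 3(144.5) = 177
  F: 0 + 1(144.5) = 144.5
  D: 0 + 3(144.5) = 433.5

433 mol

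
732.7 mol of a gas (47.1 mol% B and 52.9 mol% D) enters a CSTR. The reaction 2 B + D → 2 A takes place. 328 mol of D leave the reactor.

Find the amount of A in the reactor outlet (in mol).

119 mol

For D: n = n₀ − 1ξ → 328 = 387.6 − 1ξ, giving ξ = 59.6 mol.
Outlet amounts (n = n₀ + ν ξ):
  B: 345.1 − 2(59.6) = 225.9
  D: 387.6 − 1(59.6) = 328
  A: 0 + 2(59.6) = 119.2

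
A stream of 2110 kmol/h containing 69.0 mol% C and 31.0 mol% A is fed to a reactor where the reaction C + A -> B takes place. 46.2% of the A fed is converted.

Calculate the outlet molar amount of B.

302 kmol/h

A reacted = 0.462 × 654.1 = 302.2 kmol/h; ν_A = −1, so ξ = 302.2/1 = 302.2 kmol/h.
Outlet amounts (n = n₀ + ν ξ):
  C: 1456 − 1(302.2) = 1154
  A: 654.1 − 1(302.2) = 351.9
  B: 0 + 1(302.2) = 302.2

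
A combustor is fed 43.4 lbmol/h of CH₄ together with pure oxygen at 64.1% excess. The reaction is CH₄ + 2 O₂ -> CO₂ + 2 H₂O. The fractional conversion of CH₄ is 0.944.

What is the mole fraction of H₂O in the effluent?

Stoichiometric O₂ = 2 × 43.4 = 86.8 lbmol/h; O₂ fed = 86.8 × 1.641 = 142.4 lbmol/h.
Fuel reacted = 0.944 × 43.4 → ξ = 40.97 lbmol/h.
Outlet (n = n₀ + ν ξ):
  CH₄: 43.4 − 1(40.97) = 2.43
  O₂: 142.4 − 2(40.97) = 60.5
  CO₂: 0 + 1(40.97) = 40.97
  H₂O: 0 + 2(40.97) = 81.94
Total out = 185.8 lbmol/h; y_H₂O = 81.94 / 185.8 = 0.4409.

0.441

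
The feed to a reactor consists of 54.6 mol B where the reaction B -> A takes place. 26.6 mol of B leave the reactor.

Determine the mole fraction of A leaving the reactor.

0.513

For B: n = n₀ − 1ξ → 26.6 = 54.6 − 1ξ, giving ξ = 28 mol.
Outlet amounts (n = n₀ + ν ξ):
  B: 54.6 − 1(28) = 26.6
  A: 0 + 1(28) = 28
Total out = 54.6 mol; y_A = 28 / 54.6 = 0.5128.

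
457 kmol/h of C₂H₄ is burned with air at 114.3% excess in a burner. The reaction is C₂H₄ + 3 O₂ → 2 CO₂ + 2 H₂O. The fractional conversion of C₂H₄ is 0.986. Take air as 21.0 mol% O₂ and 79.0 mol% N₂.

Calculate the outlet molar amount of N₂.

Stoichiometric O₂ = 3 × 457 = 1371 kmol/h; O₂ fed = 1371 × 2.143 = 2938 kmol/h.
N₂ fed = 2938 × 79/21 = 11050 kmol/h.
Fuel reacted = 0.986 × 457 → ξ = 450.6 kmol/h.
Outlet (n = n₀ + ν ξ):
  C₂H₄: 457 − 1(450.6) = 6.398
  O₂: 2938 − 3(450.6) = 1586
  N₂: 11050 (inert)
  CO₂: 0 + 2(450.6) = 901.2
  H₂O: 0 + 2(450.6) = 901.2

11100 kmol/h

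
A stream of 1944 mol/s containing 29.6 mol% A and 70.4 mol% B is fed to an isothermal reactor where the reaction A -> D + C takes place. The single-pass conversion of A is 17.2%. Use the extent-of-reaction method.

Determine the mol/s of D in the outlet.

A reacted = 0.172 × 575.4 = 98.97 mol/s; ν_A = −1, so ξ = 98.97/1 = 98.97 mol/s.
Outlet amounts (n = n₀ + ν ξ):
  A: 575.4 − 1(98.97) = 476.5
  D: 0 + 1(98.97) = 98.97
  C: 0 + 1(98.97) = 98.97
  B: 1369 (inert)

99 mol/s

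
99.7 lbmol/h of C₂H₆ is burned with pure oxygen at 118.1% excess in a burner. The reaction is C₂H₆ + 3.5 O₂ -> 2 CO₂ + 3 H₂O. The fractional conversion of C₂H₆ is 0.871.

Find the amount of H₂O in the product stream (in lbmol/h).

Stoichiometric O₂ = 3.5 × 99.7 = 348.9 lbmol/h; O₂ fed = 348.9 × 2.181 = 761.1 lbmol/h.
Fuel reacted = 0.871 × 99.7 → ξ = 86.84 lbmol/h.
Outlet (n = n₀ + ν ξ):
  C₂H₆: 99.7 − 1(86.84) = 12.86
  O₂: 761.1 − 3.5(86.84) = 457.1
  CO₂: 0 + 2(86.84) = 173.7
  H₂O: 0 + 3(86.84) = 260.5

261 lbmol/h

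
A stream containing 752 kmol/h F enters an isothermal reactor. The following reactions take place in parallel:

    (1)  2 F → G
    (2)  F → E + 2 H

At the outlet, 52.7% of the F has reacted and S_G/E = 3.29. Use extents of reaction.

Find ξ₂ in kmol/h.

ξ₂ = 52.3 kmol/h

Conversion of F: F consumed = 0.527 × 752 = 396.3 kmol/h = 2ξ₁ + 1ξ₂.
Selectivity: 1ξ₁ / (1ξ₂) = 3.29 → ξ₁ = 3.29 ξ₂.
Substitute: (2·3.29 + 1) ξ₂ = 396.3 → ξ₂ = 52.28 kmol/h, ξ₁ = 172 kmol/h.
Outlet amounts (n = n₀ + Σ ν·ξ):
  F: 752 − 2(172) − 1(52.28) = 355.7
  G: 0 + 1(172) = 172
  E: 0 + 1(52.28) = 52.28
  H: 0 + 2(52.28) = 104.6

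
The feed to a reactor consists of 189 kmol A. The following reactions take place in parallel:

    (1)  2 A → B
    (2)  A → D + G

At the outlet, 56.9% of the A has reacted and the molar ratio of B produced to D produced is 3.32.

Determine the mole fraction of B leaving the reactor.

0.299

Conversion of A: A consumed = 0.569 × 189 = 107.5 kmol = 2ξ₁ + 1ξ₂.
Selectivity: 1ξ₁ / (1ξ₂) = 3.32 → ξ₁ = 3.32 ξ₂.
Substitute: (2·3.32 + 1) ξ₂ = 107.5 → ξ₂ = 14.08 kmol, ξ₁ = 46.73 kmol.
Outlet amounts (n = n₀ + Σ ν·ξ):
  A: 189 − 2(46.73) − 1(14.08) = 81.46
  B: 0 + 1(46.73) = 46.73
  D: 0 + 1(14.08) = 14.08
  G: 0 + 1(14.08) = 14.08
Total out = 156.3 kmol; y_B = 46.73 / 156.3 = 0.2989.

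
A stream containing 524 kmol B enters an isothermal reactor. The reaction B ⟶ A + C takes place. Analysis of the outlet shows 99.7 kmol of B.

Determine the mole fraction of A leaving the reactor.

For B: n = n₀ − 1ξ → 99.7 = 524 − 1ξ, giving ξ = 424.3 kmol.
Outlet amounts (n = n₀ + ν ξ):
  B: 524 − 1(424.3) = 99.7
  A: 0 + 1(424.3) = 424.3
  C: 0 + 1(424.3) = 424.3
Total out = 948.3 kmol; y_A = 424.3 / 948.3 = 0.4474.

0.447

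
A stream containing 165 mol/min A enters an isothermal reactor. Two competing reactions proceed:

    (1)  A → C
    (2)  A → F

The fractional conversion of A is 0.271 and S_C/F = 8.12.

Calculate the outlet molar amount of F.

Conversion of A: A consumed = 0.271 × 165 = 44.72 mol/min = 1ξ₁ + 1ξ₂.
Selectivity: 1ξ₁ / (1ξ₂) = 8.12 → ξ₁ = 8.12 ξ₂.
Substitute: (1·8.12 + 1) ξ₂ = 44.72 → ξ₂ = 4.903 mol/min, ξ₁ = 39.81 mol/min.
Outlet amounts (n = n₀ + Σ ν·ξ):
  A: 165 − 1(39.81) − 1(4.903) = 120.3
  C: 0 + 1(39.81) = 39.81
  F: 0 + 1(4.903) = 4.903

4.9 mol/min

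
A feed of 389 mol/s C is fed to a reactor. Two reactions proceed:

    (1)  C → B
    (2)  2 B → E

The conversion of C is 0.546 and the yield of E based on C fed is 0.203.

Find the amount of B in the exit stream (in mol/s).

54.5 mol/s

Conversion of C: C consumed = 1ξ₁ = 0.546 × 389 → ξ₁ = 212.4 mol/s.
Yield of E: 1ξ₂ / 389 = 0.203 → ξ₂ = 78.97 mol/s.
Outlet amounts (n = n₀ + Σ ν·ξ):
  C: 389 − 1(212.4) = 176.6
  B: 0 + 1(212.4) − 2(78.97) = 54.46
  E: 0 + 1(78.97) = 78.97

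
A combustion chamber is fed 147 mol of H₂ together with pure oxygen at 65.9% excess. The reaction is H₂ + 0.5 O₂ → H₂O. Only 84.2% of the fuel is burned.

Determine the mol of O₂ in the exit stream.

60 mol

Stoichiometric O₂ = 0.5 × 147 = 73.5 mol; O₂ fed = 73.5 × 1.659 = 121.9 mol.
Fuel reacted = 0.842 × 147 → ξ = 123.8 mol.
Outlet (n = n₀ + ν ξ):
  H₂: 147 − 1(123.8) = 23.23
  O₂: 121.9 − 0.5(123.8) = 60.05
  H₂O: 0 + 1(123.8) = 123.8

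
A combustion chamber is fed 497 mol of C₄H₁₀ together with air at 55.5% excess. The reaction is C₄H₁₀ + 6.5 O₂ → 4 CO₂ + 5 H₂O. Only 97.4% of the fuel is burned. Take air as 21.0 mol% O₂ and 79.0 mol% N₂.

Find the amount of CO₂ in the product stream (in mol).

1940 mol

Stoichiometric O₂ = 6.5 × 497 = 3230 mol; O₂ fed = 3230 × 1.555 = 5023 mol.
N₂ fed = 5023 × 79/21 = 18900 mol.
Fuel reacted = 0.974 × 497 → ξ = 484.1 mol.
Outlet (n = n₀ + ν ξ):
  C₄H₁₀: 497 − 1(484.1) = 12.92
  O₂: 5023 − 6.5(484.1) = 1877
  N₂: 18900 (inert)
  CO₂: 0 + 4(484.1) = 1936
  H₂O: 0 + 5(484.1) = 2420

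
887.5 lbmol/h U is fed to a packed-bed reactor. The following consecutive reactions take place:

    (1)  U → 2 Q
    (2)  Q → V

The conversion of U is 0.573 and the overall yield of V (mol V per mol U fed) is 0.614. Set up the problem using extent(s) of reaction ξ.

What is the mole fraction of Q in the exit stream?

0.338

Conversion of U: U consumed = 1ξ₁ = 0.573 × 887.5 → ξ₁ = 508.5 lbmol/h.
Yield of V: 1ξ₂ / 887.5 = 0.614 → ξ₂ = 544.9 lbmol/h.
Outlet amounts (n = n₀ + Σ ν·ξ):
  U: 887.5 − 1(508.5) = 379
  Q: 0 + 2(508.5) − 1(544.9) = 472.1
  V: 0 + 1(544.9) = 544.9
Total out = 1396 lbmol/h; y_Q = 472.1 / 1396 = 0.3382.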